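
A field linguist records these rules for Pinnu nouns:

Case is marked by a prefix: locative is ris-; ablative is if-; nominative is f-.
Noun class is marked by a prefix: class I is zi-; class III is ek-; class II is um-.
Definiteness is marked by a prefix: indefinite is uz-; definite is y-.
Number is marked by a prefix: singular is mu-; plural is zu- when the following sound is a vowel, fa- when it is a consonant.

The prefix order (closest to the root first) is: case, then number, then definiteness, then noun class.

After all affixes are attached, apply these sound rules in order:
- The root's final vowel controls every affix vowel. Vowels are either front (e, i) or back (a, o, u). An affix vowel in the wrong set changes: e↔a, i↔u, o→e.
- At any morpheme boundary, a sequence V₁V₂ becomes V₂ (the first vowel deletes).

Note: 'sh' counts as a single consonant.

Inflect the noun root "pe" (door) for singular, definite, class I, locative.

ziymirispe

Attach case locative ris- → rispe.
Attach number singular mu- → murispe.
Attach definiteness definite y- → ymurispe.
Attach noun class class I zi- → ziymurispe.
Apply vowel harmony: ziymurispe → ziymirispe.
Vowel deletion: no change.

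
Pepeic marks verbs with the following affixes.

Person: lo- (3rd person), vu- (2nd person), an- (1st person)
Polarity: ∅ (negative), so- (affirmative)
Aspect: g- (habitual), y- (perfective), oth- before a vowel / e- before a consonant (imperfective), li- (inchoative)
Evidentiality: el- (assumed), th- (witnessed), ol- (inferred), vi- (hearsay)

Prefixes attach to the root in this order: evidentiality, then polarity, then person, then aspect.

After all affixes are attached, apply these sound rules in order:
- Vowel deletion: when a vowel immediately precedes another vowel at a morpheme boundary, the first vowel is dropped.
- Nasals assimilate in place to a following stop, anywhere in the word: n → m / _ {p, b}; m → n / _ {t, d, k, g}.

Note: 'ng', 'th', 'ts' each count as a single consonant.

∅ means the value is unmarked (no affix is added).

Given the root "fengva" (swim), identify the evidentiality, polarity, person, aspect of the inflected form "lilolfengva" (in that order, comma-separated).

Segment: li-lo-ol-fengva.
evidentiality: ol- → inferred.
polarity: ∅ → negative.
person: lo- → 3rd person.
aspect: li- → inchoative.

inferred, negative, 3rd person, inchoative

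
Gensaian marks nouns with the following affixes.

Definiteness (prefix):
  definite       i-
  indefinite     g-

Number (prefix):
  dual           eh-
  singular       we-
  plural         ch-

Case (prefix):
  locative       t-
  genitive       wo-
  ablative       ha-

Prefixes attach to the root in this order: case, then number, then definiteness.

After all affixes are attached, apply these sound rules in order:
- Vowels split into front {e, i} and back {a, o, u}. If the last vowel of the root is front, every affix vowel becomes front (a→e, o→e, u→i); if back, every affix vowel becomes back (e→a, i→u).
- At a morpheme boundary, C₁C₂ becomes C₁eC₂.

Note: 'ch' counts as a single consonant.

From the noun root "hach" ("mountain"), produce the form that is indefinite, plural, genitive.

Attach case genitive wo- → wohach.
Attach number plural ch- → chwohach.
Attach definiteness indefinite g- → gchwohach.
Vowel harmony: no change.
Apply epenthesis: gchwohach → gechewohach.

gechewohach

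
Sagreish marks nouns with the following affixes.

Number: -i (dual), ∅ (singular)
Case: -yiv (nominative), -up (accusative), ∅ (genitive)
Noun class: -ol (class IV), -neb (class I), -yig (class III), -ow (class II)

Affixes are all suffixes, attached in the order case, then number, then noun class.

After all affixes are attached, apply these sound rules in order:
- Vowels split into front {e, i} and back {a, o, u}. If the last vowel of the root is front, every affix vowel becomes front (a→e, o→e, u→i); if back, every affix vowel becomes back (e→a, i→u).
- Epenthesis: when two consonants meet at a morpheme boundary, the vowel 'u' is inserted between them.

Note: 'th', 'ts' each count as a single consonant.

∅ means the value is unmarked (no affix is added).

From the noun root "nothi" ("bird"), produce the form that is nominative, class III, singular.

nothiyivuyig

Attach case nominative -yiv → nothiyiv.
number = singular: zero marking, form stays nothiyiv.
Attach noun class class III -yig → nothiyivyig.
Vowel harmony: no change.
Apply epenthesis: nothiyivyig → nothiyivuyig.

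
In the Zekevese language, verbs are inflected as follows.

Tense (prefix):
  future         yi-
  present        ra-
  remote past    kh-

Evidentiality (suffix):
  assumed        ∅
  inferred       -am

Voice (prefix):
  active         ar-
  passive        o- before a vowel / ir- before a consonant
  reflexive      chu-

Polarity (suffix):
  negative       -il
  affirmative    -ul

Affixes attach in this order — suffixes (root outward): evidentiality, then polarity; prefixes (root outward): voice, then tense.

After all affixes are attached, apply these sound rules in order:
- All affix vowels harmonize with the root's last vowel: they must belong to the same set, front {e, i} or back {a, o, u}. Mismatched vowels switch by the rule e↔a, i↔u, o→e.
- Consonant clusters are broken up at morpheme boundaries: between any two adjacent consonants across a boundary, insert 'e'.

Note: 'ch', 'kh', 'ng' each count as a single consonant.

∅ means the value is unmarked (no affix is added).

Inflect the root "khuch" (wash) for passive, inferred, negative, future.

yuurekhuchamul

Attach evidentiality inferred -am → khucham.
Attach voice passive ir- (before consonant 'kh') → irkhucham.
Attach polarity negative -il → irkhuchamil.
Attach tense future yi- → yiirkhuchamil.
Apply vowel harmony: yiirkhuchamil → yuurkhuchamul.
Apply epenthesis: yuurkhuchamul → yuurekhuchamul.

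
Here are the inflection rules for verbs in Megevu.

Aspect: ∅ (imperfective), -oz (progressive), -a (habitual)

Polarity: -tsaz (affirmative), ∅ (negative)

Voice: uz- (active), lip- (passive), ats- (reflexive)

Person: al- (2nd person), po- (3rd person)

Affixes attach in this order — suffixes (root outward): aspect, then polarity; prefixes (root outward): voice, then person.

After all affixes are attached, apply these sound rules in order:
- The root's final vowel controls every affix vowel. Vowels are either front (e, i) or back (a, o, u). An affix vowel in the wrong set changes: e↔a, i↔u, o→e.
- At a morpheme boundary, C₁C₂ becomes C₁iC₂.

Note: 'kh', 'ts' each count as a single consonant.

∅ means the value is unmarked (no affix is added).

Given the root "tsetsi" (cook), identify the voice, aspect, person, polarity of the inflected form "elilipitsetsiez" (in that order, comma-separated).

passive, progressive, 2nd person, negative

Segment: al-lip-tsetsi-oz.
voice: lip- → passive.
aspect: -oz → progressive.
person: al- → 2nd person.
polarity: ∅ → negative.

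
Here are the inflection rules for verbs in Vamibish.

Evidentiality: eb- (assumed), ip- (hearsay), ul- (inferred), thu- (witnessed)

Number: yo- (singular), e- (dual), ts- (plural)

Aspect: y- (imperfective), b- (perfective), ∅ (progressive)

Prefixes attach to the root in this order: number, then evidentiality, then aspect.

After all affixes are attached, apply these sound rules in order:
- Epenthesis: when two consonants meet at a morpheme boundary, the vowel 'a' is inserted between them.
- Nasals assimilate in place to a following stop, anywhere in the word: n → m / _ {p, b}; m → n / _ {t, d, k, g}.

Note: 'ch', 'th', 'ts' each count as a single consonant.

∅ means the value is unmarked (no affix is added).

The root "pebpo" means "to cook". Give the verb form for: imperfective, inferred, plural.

Attach number plural ts- → tspebpo.
Attach evidentiality inferred ul- → ultspebpo.
Attach aspect imperfective y- → yultspebpo.
Apply epenthesis: yultspebpo → yulatsapebpo.
Nasal assimilation: no change.

yulatsapebpo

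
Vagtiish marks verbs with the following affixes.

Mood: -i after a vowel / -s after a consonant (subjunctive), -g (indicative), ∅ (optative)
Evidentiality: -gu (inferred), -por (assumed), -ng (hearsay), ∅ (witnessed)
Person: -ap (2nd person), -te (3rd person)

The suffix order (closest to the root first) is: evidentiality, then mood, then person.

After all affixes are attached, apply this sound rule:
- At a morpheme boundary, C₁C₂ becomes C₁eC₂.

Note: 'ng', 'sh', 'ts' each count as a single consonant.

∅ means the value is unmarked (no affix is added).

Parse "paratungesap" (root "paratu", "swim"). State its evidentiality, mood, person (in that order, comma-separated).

hearsay, subjunctive, 2nd person

Segment: paratu-ng-s-ap.
evidentiality: -ng → hearsay.
mood: -i/s → subjunctive.
person: -ap → 2nd person.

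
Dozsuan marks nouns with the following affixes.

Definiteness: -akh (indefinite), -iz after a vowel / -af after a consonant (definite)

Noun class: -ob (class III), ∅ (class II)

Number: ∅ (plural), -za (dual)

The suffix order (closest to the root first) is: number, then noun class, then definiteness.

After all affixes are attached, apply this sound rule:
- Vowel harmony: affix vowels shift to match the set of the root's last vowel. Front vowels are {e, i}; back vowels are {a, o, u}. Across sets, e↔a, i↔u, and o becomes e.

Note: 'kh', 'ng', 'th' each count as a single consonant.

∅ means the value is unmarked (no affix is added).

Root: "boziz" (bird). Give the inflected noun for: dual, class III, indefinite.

Attach number dual -za → bozizza.
Attach noun class class III -ob → bozizzaob.
Attach definiteness indefinite -akh → bozizzaobakh.
Apply vowel harmony: bozizzaobakh → bozizzeebekh.

bozizzeebekh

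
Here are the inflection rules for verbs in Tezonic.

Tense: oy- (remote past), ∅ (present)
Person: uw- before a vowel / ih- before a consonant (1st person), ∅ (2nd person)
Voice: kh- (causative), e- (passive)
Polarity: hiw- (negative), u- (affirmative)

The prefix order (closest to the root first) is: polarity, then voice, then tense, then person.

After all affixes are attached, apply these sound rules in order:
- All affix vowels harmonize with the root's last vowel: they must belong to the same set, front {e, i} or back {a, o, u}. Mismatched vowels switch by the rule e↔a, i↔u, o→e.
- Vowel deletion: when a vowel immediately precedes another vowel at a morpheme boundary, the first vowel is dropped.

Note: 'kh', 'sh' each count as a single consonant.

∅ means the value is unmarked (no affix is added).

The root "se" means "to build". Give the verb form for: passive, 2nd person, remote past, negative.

eyehiwse

Attach polarity negative hiw- → hiwse.
Attach voice passive e- → ehiwse.
Attach tense remote past oy- → oyehiwse.
person = 2nd person: zero marking, form stays oyehiwse.
Apply vowel harmony: oyehiwse → eyehiwse.
Vowel deletion: no change.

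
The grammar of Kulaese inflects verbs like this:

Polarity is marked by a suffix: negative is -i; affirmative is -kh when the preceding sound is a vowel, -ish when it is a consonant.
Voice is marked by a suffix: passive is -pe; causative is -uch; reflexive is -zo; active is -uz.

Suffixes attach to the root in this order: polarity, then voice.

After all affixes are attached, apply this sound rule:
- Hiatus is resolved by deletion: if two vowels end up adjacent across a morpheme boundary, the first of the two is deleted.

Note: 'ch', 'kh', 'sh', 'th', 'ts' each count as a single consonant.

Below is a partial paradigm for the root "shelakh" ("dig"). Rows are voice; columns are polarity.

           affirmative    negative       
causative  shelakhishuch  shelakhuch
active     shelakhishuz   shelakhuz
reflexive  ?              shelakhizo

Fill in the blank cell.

shelakhishzo

Attach polarity affirmative -ish (after consonant 'kh') → shelakhish.
Attach voice reflexive -zo → shelakhishzo.
Vowel deletion: no change.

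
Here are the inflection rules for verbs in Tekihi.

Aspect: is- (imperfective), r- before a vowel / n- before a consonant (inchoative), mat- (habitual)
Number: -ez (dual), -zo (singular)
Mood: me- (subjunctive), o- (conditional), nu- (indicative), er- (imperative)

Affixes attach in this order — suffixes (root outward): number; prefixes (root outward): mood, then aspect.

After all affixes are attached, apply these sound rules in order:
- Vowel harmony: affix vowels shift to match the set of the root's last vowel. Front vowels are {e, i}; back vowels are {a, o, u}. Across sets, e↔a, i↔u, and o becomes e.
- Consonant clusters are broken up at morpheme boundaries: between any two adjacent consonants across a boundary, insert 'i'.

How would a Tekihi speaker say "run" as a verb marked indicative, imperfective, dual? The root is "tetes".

Attach mood indicative nu- → nutetes.
Attach number dual -ez → nutetesez.
Attach aspect imperfective is- → isnutetesez.
Apply vowel harmony: isnutetesez → isnitetesez.
Apply epenthesis: isnitetesez → isinitetesez.

isinitetesez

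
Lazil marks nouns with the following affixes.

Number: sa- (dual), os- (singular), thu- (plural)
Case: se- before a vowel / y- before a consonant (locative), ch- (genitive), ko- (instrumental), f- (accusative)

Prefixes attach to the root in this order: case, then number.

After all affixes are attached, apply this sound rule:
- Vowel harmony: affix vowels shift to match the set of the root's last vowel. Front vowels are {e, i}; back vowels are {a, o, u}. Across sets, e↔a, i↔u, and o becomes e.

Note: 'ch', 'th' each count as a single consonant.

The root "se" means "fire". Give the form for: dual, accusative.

sefse

Attach case accusative f- → fse.
Attach number dual sa- → safse.
Apply vowel harmony: safse → sefse.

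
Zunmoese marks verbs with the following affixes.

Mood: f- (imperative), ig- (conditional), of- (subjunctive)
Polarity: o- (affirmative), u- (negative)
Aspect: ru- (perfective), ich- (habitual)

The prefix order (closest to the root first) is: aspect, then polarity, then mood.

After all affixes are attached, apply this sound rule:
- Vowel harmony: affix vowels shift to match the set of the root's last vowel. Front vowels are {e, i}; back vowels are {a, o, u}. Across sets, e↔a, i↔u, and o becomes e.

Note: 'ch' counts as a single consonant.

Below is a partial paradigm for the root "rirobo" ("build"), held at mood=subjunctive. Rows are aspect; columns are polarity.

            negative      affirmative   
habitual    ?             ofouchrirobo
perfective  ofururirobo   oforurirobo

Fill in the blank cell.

ofuuchrirobo

Attach aspect habitual ich- → ichrirobo.
Attach polarity negative u- → uichrirobo.
Attach mood subjunctive of- → ofuichrirobo.
Apply vowel harmony: ofuichrirobo → ofuuchrirobo.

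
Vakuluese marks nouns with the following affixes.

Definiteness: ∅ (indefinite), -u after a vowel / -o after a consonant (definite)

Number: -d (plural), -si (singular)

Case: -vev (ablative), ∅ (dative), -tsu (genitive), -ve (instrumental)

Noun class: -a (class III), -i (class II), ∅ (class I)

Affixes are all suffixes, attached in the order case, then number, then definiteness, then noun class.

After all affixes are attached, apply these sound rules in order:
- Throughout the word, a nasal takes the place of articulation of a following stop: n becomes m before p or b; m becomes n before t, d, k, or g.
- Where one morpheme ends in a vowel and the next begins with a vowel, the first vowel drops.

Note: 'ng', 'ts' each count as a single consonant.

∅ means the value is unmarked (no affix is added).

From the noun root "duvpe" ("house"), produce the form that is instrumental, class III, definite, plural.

duvpeveda

Attach case instrumental -ve → duvpeve.
Attach number plural -d → duvpeved.
Attach definiteness definite -o (after consonant 'd') → duvpevedo.
Attach noun class class III -a → duvpevedoa.
Nasal assimilation: no change.
Apply vowel deletion: duvpevedoa → duvpeveda.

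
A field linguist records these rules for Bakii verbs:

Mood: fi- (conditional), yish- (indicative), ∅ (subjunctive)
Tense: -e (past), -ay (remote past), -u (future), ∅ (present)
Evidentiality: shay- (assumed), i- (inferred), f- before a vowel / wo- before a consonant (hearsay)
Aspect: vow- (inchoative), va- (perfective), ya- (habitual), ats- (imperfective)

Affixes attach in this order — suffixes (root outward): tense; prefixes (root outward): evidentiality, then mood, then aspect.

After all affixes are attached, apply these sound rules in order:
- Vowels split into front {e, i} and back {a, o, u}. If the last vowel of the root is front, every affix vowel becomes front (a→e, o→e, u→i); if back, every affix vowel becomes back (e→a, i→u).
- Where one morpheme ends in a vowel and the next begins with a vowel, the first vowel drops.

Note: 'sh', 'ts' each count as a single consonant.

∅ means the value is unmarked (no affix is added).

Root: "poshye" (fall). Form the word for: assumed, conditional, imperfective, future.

etsfisheyposhyi

Attach tense future -u → poshyeu.
Attach evidentiality assumed shay- → shayposhyeu.
Attach mood conditional fi- → fishayposhyeu.
Attach aspect imperfective ats- → atsfishayposhyeu.
Apply vowel harmony: atsfishayposhyeu → etsfisheyposhyei.
Apply vowel deletion: etsfisheyposhyei → etsfisheyposhyi.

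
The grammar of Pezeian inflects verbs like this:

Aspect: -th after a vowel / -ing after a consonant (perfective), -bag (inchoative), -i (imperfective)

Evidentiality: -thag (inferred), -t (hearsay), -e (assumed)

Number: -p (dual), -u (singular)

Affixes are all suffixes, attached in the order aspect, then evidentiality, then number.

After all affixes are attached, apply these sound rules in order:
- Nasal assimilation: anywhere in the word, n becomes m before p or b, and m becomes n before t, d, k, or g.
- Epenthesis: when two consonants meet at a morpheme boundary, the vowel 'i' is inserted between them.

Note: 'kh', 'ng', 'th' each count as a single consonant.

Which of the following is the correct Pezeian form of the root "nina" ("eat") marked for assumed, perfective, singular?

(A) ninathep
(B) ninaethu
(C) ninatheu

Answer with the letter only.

Attach aspect perfective -th (after vowel 'a') → ninath.
Attach evidentiality assumed -e → ninathe.
Attach number singular -u → ninatheu.
Nasal assimilation: no change.
Epenthesis: no change.
So the correct form is ninatheu, option (C).
(A) ninathep is wrong: it uses dual instead of singular for number.
(B) ninaethu is wrong: it has the affixes in the wrong order.

C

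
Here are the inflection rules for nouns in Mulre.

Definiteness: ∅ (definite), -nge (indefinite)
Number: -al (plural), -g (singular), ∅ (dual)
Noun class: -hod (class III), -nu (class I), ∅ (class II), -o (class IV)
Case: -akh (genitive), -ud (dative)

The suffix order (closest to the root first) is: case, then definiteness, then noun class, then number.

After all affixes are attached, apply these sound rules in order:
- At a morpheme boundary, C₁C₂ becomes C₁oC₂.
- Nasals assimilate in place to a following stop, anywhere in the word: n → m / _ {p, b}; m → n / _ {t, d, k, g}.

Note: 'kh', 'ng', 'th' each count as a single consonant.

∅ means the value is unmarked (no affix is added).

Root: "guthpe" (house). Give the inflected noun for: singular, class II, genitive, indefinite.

guthpeakhongeg

Attach case genitive -akh → guthpeakh.
Attach definiteness indefinite -nge → guthpeakhnge.
noun class = class II: zero marking, form stays guthpeakhnge.
Attach number singular -g → guthpeakhngeg.
Apply epenthesis: guthpeakhngeg → guthpeakhongeg.
Nasal assimilation: no change.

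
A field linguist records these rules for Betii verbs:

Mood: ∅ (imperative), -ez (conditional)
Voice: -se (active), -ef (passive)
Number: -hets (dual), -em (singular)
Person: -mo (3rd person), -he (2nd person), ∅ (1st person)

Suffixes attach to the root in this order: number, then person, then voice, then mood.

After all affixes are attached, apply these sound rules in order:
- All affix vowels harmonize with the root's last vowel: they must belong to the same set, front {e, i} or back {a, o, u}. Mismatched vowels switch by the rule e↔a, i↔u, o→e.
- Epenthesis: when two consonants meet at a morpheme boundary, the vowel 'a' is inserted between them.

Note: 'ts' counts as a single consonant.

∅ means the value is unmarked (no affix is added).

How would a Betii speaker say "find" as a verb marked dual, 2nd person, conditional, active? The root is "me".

mehetsaheseez

Attach number dual -hets → mehets.
Attach person 2nd person -he → mehetshe.
Attach voice active -se → mehetshese.
Attach mood conditional -ez → mehetsheseez.
Vowel harmony: no change.
Apply epenthesis: mehetsheseez → mehetsaheseez.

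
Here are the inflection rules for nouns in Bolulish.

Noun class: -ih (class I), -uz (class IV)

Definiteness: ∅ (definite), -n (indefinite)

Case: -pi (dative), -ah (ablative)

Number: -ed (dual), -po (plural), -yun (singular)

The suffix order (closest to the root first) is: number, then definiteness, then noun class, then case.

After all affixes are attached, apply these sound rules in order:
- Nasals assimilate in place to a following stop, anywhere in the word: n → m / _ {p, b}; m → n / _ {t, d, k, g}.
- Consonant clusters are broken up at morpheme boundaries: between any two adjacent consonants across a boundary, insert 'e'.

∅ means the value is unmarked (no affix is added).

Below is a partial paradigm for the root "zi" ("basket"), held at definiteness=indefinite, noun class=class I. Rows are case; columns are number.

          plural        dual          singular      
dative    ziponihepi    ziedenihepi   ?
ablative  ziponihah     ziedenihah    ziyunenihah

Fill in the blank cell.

ziyunenihepi

Attach number singular -yun → ziyun.
Attach definiteness indefinite -n → ziyunn.
Attach noun class class I -ih → ziyunnih.
Attach case dative -pi → ziyunnihpi.
Nasal assimilation: no change.
Apply epenthesis: ziyunnihpi → ziyunenihepi.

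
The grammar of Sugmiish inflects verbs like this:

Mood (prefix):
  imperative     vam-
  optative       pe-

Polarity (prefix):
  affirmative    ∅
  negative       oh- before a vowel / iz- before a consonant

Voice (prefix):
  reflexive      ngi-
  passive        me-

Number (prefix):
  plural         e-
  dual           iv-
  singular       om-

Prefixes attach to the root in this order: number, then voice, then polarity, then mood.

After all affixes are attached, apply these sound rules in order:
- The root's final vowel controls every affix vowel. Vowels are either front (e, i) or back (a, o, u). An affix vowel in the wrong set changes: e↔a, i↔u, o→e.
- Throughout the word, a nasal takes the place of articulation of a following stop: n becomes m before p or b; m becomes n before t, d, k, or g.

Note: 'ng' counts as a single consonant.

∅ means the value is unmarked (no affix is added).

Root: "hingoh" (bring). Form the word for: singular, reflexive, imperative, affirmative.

Attach number singular om- → omhingoh.
Attach voice reflexive ngi- → ngiomhingoh.
polarity = affirmative: zero marking, form stays ngiomhingoh.
Attach mood imperative vam- → vamngiomhingoh.
Apply vowel harmony: vamngiomhingoh → vamnguomhingoh.
Nasal assimilation: no change.

vamnguomhingoh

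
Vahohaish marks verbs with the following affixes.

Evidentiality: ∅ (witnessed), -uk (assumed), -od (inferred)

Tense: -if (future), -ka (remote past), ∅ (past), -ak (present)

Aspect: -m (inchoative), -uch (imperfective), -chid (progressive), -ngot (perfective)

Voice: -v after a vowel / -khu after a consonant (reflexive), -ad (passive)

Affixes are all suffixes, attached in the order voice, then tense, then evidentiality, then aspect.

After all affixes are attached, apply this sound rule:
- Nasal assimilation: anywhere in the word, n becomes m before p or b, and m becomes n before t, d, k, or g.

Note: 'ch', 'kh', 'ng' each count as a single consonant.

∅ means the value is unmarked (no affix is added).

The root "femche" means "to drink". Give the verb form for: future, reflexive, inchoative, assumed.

femchevifukm

Attach voice reflexive -v (after vowel 'e') → femchev.
Attach tense future -if → femchevif.
Attach evidentiality assumed -uk → femchevifuk.
Attach aspect inchoative -m → femchevifukm.
Nasal assimilation: no change.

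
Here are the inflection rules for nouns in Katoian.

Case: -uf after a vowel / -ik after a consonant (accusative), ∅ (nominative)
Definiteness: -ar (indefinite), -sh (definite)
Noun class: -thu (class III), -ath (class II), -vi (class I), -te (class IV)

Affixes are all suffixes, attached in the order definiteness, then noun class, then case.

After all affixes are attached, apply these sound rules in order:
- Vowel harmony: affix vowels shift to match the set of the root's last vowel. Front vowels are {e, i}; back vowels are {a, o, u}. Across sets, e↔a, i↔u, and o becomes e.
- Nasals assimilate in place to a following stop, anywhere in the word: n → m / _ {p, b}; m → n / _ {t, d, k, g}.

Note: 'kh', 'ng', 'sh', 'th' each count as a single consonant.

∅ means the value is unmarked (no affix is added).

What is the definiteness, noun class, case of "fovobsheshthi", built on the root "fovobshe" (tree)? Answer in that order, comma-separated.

Segment: fovobshe-sh-thu.
definiteness: -sh → definite.
noun class: -thu → class III.
case: ∅ → nominative.

definite, class III, nominative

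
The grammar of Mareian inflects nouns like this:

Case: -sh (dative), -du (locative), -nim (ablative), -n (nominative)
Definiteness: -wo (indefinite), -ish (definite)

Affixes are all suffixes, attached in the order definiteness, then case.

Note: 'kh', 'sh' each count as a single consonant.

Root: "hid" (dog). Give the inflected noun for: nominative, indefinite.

Attach definiteness indefinite -wo → hidwo.
Attach case nominative -n → hidwon.

hidwon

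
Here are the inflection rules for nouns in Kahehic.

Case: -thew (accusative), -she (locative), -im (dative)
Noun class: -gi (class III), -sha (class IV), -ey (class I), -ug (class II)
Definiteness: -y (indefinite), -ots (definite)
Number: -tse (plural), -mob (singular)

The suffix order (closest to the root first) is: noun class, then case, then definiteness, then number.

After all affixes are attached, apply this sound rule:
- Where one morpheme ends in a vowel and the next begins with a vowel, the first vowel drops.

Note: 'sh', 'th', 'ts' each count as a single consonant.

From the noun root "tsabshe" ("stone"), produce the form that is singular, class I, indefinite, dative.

Attach noun class class I -ey → tsabsheey.
Attach case dative -im → tsabsheeyim.
Attach definiteness indefinite -y → tsabsheeyimy.
Attach number singular -mob → tsabsheeyimymob.
Apply vowel deletion: tsabsheeyimymob → tsabsheyimymob.

tsabsheyimymob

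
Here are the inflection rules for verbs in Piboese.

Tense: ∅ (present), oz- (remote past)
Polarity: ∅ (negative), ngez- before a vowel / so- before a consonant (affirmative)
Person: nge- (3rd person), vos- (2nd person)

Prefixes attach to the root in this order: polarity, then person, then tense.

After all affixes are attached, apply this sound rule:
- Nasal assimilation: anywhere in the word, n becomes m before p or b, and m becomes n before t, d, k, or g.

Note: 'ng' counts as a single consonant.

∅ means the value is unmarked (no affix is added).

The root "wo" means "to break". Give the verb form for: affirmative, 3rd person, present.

ngesowo

Attach polarity affirmative so- (before consonant 'w') → sowo.
Attach person 3rd person nge- → ngesowo.
tense = present: zero marking, form stays ngesowo.
Nasal assimilation: no change.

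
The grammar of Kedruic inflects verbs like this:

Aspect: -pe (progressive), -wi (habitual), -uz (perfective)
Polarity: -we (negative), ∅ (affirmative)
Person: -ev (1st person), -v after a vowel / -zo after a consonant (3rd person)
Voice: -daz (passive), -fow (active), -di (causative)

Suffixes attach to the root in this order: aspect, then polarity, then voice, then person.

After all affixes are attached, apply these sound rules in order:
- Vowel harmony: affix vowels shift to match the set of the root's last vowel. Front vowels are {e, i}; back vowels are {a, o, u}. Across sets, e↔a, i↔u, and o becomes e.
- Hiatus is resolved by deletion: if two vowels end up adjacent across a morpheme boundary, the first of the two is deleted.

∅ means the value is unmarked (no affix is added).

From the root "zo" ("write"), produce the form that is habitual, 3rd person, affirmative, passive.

Attach aspect habitual -wi → zowi.
polarity = affirmative: zero marking, form stays zowi.
Attach voice passive -daz → zowidaz.
Attach person 3rd person -zo (after consonant 'z') → zowidazzo.
Apply vowel harmony: zowidazzo → zowudazzo.
Vowel deletion: no change.

zowudazzo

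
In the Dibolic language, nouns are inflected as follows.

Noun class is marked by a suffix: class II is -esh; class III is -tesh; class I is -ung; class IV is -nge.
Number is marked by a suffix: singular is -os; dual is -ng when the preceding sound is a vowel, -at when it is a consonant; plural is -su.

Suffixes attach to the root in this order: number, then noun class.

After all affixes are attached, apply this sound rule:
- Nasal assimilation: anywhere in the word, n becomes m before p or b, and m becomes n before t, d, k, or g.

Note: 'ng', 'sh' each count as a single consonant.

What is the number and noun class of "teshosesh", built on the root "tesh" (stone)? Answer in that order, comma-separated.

Segment: tesh-os-esh.
number: -os → singular.
noun class: -esh → class II.

singular, class II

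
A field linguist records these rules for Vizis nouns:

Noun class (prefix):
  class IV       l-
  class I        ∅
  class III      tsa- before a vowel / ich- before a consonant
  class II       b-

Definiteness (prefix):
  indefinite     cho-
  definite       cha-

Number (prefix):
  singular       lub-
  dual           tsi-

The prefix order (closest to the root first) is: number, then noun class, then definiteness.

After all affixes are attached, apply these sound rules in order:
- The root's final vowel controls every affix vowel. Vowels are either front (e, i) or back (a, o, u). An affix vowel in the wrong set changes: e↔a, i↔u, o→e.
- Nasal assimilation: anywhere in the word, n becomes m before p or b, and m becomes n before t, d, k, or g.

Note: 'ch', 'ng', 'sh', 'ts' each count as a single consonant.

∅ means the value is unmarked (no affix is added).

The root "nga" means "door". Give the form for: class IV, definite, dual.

Attach number dual tsi- → tsinga.
Attach noun class class IV l- → ltsinga.
Attach definiteness definite cha- → chaltsinga.
Apply vowel harmony: chaltsinga → chaltsunga.
Nasal assimilation: no change.

chaltsunga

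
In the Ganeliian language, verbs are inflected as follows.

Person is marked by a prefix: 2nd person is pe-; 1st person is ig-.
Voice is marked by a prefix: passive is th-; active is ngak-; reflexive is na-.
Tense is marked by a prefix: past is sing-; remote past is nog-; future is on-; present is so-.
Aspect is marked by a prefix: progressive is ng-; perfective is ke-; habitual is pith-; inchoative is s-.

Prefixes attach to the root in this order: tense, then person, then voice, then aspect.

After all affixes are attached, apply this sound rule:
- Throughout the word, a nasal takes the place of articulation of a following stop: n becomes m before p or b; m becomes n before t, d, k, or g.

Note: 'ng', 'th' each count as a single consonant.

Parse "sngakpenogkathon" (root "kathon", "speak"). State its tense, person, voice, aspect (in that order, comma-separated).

Segment: s-ngak-pe-nog-kathon.
tense: nog- → remote past.
person: pe- → 2nd person.
voice: ngak- → active.
aspect: s- → inchoative.

remote past, 2nd person, active, inchoative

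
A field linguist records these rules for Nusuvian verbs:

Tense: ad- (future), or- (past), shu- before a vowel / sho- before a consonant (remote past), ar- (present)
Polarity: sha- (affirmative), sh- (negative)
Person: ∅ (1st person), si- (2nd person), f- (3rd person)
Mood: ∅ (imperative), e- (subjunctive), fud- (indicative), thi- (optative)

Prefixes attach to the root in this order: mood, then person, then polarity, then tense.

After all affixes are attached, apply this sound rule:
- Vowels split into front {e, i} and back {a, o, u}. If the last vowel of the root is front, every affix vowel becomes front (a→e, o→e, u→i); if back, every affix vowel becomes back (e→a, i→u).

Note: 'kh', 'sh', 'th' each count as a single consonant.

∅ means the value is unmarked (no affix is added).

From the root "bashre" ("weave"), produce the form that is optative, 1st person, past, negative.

ershthibashre

Attach mood optative thi- → thibashre.
person = 1st person: zero marking, form stays thibashre.
Attach polarity negative sh- → shthibashre.
Attach tense past or- → orshthibashre.
Apply vowel harmony: orshthibashre → ershthibashre.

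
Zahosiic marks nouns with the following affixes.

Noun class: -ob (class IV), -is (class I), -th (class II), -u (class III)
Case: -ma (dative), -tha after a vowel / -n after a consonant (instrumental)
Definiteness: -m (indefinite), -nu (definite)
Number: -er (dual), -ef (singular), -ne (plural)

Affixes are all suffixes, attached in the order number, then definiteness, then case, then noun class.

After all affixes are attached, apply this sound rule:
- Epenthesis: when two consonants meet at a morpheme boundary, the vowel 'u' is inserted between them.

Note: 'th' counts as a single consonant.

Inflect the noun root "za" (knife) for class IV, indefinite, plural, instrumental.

zanemunob

Attach number plural -ne → zane.
Attach definiteness indefinite -m → zanem.
Attach case instrumental -n (after consonant 'm') → zanemn.
Attach noun class class IV -ob → zanemnob.
Apply epenthesis: zanemnob → zanemunob.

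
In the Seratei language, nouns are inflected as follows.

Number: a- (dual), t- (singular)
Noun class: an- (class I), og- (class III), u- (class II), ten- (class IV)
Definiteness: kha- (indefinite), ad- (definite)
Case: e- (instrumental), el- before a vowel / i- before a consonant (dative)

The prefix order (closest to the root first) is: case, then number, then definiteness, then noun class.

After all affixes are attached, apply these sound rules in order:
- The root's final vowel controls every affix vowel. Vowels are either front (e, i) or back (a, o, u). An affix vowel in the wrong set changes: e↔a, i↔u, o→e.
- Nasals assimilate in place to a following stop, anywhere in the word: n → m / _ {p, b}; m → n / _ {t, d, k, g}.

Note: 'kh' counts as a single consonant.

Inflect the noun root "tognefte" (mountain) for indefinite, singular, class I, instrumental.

enkhetetognefte

Attach case instrumental e- → etognefte.
Attach number singular t- → tetognefte.
Attach definiteness indefinite kha- → khatetognefte.
Attach noun class class I an- → ankhatetognefte.
Apply vowel harmony: ankhatetognefte → enkhetetognefte.
Nasal assimilation: no change.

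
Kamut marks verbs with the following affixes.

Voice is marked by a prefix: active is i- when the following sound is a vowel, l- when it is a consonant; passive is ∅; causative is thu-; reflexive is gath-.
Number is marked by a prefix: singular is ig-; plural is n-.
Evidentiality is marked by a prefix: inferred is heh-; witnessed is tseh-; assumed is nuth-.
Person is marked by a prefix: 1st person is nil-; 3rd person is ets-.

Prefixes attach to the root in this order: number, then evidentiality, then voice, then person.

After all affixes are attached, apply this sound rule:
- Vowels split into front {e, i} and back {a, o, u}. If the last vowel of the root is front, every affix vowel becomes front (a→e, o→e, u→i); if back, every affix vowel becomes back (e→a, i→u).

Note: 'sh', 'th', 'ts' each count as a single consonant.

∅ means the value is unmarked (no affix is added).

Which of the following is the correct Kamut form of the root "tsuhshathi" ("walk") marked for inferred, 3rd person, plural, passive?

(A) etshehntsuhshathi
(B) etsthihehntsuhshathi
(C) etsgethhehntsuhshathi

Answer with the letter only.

Attach number plural n- → ntsuhshathi.
Attach evidentiality inferred heh- → hehntsuhshathi.
voice = passive: zero marking, form stays hehntsuhshathi.
Attach person 3rd person ets- → etshehntsuhshathi.
Vowel harmony: no change.
So the correct form is etshehntsuhshathi, option (A).
(C) etsgethhehntsuhshathi is wrong: it uses reflexive instead of passive for voice.
(B) etsthihehntsuhshathi is wrong: it uses causative instead of passive for voice.

A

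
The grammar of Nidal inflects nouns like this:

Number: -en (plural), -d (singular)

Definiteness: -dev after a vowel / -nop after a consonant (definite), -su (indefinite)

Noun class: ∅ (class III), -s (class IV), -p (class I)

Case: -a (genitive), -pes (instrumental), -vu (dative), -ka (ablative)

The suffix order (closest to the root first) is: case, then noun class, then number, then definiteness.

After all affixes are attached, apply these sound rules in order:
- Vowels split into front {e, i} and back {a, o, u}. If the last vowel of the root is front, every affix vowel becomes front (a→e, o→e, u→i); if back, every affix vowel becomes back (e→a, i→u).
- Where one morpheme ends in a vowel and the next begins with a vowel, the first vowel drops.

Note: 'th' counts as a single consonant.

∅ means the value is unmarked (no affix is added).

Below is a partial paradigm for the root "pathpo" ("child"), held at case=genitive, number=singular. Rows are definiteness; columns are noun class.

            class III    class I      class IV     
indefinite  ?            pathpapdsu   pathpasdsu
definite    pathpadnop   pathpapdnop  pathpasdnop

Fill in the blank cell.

pathpadsu

Attach case genitive -a → pathpoa.
noun class = class III: zero marking, form stays pathpoa.
Attach number singular -d → pathpoad.
Attach definiteness indefinite -su → pathpoadsu.
Vowel harmony: no change.
Apply vowel deletion: pathpoadsu → pathpadsu.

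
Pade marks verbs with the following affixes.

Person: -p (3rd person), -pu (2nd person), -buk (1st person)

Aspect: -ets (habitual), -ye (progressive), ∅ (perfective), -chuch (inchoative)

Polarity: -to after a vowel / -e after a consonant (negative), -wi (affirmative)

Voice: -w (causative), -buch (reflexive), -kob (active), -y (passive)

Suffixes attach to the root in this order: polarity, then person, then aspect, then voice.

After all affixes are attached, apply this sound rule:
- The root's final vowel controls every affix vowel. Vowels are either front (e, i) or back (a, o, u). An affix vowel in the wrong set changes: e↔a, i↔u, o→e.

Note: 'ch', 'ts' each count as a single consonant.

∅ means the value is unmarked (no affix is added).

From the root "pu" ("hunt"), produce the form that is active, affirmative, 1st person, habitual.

Attach polarity affirmative -wi → puwi.
Attach person 1st person -buk → puwibuk.
Attach aspect habitual -ets → puwibukets.
Attach voice active -kob → puwibuketskob.
Apply vowel harmony: puwibuketskob → puwubukatskob.

puwubukatskob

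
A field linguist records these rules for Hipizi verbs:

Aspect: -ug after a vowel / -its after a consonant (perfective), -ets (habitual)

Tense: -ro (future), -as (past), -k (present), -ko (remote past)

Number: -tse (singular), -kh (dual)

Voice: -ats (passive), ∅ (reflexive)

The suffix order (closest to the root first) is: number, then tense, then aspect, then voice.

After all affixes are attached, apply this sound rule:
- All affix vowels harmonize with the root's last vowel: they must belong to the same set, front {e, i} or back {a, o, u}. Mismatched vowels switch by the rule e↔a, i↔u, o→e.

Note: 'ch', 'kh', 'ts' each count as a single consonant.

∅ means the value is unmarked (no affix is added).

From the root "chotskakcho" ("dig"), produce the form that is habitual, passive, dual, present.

chotskakchokhkatsats

Attach number dual -kh → chotskakchokh.
Attach tense present -k → chotskakchokhk.
Attach aspect habitual -ets → chotskakchokhkets.
Attach voice passive -ats → chotskakchokhketsats.
Apply vowel harmony: chotskakchokhketsats → chotskakchokhkatsats.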